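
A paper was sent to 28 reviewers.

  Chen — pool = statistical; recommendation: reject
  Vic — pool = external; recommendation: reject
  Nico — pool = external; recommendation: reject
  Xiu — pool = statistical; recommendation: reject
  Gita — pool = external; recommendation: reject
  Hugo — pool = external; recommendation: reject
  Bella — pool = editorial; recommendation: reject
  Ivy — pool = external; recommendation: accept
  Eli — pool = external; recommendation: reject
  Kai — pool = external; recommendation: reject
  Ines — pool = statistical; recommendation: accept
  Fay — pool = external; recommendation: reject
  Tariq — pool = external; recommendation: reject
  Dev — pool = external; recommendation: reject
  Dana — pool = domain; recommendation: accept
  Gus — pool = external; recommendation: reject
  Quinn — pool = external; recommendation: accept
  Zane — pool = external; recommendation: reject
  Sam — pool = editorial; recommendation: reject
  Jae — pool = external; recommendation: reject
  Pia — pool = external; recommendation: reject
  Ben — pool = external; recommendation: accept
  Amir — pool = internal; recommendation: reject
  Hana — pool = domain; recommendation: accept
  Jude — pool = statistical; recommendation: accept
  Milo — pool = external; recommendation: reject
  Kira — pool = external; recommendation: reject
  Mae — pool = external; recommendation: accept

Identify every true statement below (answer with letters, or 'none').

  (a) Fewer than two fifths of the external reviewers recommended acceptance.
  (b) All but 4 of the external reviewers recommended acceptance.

(a)

|A| = 19, |A ∩ B| = 4, |A ∖ B| = 15.
(a) |A ∩ B| / |A| < 2/5: holds.
(b) |A ∖ B| = 4: fails.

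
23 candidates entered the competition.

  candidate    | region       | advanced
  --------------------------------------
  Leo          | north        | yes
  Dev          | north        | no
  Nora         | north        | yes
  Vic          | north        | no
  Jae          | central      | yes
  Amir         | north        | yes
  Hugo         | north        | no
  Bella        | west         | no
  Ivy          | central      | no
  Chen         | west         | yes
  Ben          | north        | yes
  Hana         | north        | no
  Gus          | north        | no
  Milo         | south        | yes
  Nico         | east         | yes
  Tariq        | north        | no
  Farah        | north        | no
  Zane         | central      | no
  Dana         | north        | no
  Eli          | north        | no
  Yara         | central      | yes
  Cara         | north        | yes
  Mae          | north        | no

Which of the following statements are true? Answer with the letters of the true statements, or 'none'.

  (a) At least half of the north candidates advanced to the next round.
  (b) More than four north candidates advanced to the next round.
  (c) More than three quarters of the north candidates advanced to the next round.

(b)

|A| = 15, |A ∩ B| = 5, |A ∖ B| = 10.
(a) |A ∩ B| ≥ |A ∖ B|: fails.
(b) |A ∩ B| > 4: holds.
(c) |A ∩ B| / |A| > 3/4: fails.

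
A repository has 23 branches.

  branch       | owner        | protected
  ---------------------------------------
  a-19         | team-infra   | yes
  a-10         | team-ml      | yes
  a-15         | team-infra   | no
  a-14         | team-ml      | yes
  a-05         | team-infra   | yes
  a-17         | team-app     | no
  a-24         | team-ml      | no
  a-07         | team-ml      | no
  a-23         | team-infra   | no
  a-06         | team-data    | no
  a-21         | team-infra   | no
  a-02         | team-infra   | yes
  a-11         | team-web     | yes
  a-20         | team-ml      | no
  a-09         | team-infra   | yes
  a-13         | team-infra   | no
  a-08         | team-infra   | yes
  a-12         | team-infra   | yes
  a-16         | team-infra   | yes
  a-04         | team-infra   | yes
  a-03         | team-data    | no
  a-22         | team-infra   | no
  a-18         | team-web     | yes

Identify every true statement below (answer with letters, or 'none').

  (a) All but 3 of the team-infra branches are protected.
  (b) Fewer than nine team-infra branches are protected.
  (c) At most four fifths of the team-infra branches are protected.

|A| = 13, |A ∩ B| = 8, |A ∖ B| = 5.
(a) |A ∖ B| = 3: fails.
(b) |A ∩ B| < 9: holds.
(c) |A ∩ B| / |A| ≤ 4/5: holds.

(b), (c)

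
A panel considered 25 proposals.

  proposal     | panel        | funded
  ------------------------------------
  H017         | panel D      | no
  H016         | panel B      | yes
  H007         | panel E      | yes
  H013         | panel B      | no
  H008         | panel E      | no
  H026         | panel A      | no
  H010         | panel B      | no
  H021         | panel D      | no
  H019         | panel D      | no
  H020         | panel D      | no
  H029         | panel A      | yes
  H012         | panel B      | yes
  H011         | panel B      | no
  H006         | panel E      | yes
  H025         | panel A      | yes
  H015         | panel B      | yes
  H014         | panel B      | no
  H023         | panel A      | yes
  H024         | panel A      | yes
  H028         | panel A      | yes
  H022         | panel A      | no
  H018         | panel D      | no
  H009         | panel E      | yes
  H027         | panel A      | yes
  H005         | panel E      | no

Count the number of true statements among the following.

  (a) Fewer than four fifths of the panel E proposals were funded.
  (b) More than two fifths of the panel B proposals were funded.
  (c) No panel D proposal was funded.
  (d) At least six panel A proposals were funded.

(a) panel E: |A| = 5, |A ∩ B| = 3; needs |A ∩ B| / |A| < 4/5 — true.
(b) panel B: |A| = 7, |A ∩ B| = 3; needs |A ∩ B| / |A| > 2/5 — true.
(c) panel D: |A| = 5, |A ∩ B| = 0; needs A ∩ B = ∅ (|A ∩ B| = 0) — true.
(d) panel A: |A| = 8, |A ∩ B| = 6; needs |A ∩ B| ≥ 6 — true.

4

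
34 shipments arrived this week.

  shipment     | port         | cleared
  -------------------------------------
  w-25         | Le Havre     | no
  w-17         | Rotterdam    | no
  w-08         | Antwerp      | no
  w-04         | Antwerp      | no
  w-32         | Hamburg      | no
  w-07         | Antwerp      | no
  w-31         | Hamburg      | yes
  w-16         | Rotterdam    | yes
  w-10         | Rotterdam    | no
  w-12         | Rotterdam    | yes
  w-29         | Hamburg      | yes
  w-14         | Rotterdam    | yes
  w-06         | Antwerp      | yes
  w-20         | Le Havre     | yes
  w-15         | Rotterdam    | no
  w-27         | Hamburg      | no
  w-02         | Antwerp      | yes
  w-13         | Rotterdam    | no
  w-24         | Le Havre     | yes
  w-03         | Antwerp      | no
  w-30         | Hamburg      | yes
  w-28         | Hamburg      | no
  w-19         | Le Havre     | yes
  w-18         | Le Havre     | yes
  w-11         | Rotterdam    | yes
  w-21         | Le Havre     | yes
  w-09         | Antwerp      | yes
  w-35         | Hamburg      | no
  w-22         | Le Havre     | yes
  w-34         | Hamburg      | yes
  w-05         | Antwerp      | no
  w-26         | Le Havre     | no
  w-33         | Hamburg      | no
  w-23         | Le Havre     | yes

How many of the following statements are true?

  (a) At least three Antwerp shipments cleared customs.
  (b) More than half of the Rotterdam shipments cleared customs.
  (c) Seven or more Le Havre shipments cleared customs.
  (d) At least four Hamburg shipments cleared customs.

(a) Antwerp: |A| = 8, |A ∩ B| = 3; needs |A ∩ B| ≥ 3 — true.
(b) Rotterdam: |A| = 8, |A ∩ B| = 4; needs |A ∩ B| > |A ∖ B| — false.
(c) Le Havre: |A| = 9, |A ∩ B| = 7; needs |A ∩ B| ≥ 7 — true.
(d) Hamburg: |A| = 9, |A ∩ B| = 4; needs |A ∩ B| ≥ 4 — true.

3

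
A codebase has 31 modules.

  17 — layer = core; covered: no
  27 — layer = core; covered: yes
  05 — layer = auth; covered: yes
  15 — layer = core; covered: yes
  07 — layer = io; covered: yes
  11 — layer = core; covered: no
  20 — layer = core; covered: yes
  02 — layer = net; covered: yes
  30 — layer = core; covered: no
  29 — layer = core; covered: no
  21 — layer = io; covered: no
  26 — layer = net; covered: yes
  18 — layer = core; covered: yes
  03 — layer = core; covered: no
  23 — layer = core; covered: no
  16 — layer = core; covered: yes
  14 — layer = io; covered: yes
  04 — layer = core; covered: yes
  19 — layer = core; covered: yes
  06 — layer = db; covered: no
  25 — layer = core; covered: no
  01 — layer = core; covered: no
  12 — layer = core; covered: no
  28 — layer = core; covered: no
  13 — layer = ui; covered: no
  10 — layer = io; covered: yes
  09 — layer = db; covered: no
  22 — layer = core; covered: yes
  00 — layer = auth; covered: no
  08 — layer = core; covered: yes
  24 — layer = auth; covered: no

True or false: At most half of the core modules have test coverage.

Truth condition: |A ∩ B| ≤ |A ∖ B|.
|A| = 19, |A ∩ B| = 9, |A ∖ B| = 10.
9 < 10, so the statement is true.

True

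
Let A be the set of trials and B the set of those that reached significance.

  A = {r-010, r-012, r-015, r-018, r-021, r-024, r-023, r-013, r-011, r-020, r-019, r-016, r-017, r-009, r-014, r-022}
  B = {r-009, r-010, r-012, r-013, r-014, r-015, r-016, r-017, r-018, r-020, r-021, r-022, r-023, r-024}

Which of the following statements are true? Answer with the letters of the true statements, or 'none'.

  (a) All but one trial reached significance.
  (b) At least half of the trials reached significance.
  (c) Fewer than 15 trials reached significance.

(b), (c)

|A| = 16, |A ∩ B| = 14, |A ∖ B| = 2.
(a) |A ∖ B| = 1: fails.
(b) |A ∩ B| ≥ |A ∖ B|: holds.
(c) |A ∩ B| < 15: holds.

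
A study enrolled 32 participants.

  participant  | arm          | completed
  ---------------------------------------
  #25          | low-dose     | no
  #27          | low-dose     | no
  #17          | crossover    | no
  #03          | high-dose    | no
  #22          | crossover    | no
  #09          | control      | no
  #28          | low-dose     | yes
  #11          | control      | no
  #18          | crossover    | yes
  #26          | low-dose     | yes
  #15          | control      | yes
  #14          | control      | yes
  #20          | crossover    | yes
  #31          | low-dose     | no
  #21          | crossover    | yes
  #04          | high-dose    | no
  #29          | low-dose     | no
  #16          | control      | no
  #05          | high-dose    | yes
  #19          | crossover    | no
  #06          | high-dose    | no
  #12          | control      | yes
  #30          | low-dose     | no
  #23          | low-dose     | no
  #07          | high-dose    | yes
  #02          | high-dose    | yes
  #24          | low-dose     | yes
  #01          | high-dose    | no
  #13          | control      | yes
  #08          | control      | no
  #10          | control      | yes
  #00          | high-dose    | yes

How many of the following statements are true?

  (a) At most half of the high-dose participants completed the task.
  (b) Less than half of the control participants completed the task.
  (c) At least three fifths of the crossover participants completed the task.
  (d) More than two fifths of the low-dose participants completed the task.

1

(a) high-dose: |A| = 8, |A ∩ B| = 4; needs |A ∩ B| ≤ |A ∖ B| — true.
(b) control: |A| = 9, |A ∩ B| = 5; needs |A ∩ B| < |A ∖ B| — false.
(c) crossover: |A| = 6, |A ∩ B| = 3; needs |A ∩ B| / |A| ≥ 3/5 — false.
(d) low-dose: |A| = 9, |A ∩ B| = 3; needs |A ∩ B| / |A| > 2/5 — false.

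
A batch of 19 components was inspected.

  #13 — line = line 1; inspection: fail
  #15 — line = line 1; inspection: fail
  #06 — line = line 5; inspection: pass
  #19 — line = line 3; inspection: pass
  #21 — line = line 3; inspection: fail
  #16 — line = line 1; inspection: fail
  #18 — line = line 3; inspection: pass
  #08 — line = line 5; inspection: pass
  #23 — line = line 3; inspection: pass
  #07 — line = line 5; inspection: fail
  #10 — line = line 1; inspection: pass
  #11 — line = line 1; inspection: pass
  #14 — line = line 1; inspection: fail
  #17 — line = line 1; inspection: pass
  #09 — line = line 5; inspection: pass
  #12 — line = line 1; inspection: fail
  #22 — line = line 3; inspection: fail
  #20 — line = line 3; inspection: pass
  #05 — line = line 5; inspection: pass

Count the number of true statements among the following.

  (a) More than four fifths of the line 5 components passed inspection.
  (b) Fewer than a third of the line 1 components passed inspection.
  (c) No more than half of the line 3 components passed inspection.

(a) line 5: |A| = 5, |A ∩ B| = 4; needs |A ∩ B| / |A| > 4/5 — false.
(b) line 1: |A| = 8, |A ∩ B| = 3; needs |A ∩ B| / |A| < 1/3 — false.
(c) line 3: |A| = 6, |A ∩ B| = 4; needs |A ∩ B| ≤ |A ∖ B| — false.

0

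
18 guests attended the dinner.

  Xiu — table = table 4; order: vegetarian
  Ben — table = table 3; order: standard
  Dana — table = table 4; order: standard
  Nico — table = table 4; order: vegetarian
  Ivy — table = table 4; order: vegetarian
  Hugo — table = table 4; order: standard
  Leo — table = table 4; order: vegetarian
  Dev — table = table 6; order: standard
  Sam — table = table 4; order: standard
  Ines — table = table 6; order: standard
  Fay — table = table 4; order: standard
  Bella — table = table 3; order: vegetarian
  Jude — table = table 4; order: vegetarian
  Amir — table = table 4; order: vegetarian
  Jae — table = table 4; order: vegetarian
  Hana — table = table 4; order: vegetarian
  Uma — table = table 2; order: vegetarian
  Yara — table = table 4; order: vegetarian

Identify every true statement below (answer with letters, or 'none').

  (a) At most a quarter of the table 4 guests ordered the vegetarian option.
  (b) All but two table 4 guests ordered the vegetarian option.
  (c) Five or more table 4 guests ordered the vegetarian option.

(c)

|A| = 13, |A ∩ B| = 9, |A ∖ B| = 4.
(a) |A ∩ B| / |A| ≤ 1/4: fails.
(b) |A ∖ B| = 2: fails.
(c) |A ∩ B| ≥ 5: holds.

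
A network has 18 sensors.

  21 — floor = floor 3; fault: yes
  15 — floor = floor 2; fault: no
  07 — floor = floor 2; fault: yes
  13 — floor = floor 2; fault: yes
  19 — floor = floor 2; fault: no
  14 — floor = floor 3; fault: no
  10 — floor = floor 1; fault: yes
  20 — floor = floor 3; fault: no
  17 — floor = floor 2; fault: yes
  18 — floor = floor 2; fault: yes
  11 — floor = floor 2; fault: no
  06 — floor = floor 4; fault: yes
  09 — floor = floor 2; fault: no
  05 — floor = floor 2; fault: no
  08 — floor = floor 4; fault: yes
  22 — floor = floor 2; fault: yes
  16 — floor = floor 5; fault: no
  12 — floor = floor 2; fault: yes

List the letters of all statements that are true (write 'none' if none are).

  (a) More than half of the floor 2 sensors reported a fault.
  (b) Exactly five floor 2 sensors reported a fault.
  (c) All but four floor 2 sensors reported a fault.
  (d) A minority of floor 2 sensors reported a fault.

|A| = 11, |A ∩ B| = 6, |A ∖ B| = 5.
(a) |A ∩ B| > |A ∖ B|: holds.
(b) |A ∩ B| = 5: fails.
(c) |A ∖ B| = 4: fails.
(d) |A ∩ B| < |A ∖ B|: fails.

(a)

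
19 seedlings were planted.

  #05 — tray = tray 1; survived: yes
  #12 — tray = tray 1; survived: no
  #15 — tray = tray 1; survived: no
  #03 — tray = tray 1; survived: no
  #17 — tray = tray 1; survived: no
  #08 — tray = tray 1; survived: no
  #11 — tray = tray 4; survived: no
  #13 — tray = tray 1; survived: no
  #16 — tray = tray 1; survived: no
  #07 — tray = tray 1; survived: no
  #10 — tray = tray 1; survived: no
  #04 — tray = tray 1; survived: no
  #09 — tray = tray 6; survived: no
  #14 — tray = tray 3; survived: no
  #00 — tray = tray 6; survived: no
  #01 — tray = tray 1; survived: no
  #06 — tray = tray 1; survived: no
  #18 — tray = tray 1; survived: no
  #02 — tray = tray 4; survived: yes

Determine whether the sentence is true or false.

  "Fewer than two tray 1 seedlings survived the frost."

'Fewer than two tray 1 seedlings survived the frost' holds iff |A ∩ B| < 2.
A (the restrictor) = {#05, #12, #15, #03, #17, #08, #13, #16, #07, #10, #04, #01, #06, #18}, |A| = 14.
A ∩ B = {#05}, so |A ∩ B| = 1.
|A ∩ B| = 1, so the statement is true.

True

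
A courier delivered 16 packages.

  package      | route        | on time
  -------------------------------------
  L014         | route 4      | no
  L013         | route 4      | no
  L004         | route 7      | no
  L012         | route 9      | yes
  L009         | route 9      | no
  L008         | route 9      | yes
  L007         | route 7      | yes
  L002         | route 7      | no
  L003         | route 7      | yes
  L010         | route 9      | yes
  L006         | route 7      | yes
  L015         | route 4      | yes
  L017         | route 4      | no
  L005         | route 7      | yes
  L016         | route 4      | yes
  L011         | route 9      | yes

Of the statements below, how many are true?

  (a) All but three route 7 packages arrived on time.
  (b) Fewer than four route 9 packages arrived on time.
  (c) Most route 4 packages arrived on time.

0

(a) route 7: |A| = 6, |A ∩ B| = 4; needs |A ∖ B| = 3 — false.
(b) route 9: |A| = 5, |A ∩ B| = 4; needs |A ∩ B| < 4 — false.
(c) route 4: |A| = 5, |A ∩ B| = 2; needs |A ∩ B| > |A ∖ B| — false.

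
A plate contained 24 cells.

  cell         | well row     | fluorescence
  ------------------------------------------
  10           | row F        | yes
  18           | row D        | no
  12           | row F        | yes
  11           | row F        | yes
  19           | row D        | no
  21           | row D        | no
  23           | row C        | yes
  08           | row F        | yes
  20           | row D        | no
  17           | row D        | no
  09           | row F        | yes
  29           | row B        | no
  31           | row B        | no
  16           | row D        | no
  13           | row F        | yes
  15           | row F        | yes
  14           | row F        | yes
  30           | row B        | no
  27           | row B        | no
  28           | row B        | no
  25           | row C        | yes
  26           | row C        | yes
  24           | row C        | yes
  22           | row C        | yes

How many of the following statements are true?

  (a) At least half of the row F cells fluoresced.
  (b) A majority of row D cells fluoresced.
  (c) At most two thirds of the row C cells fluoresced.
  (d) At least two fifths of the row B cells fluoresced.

(a) row F: |A| = 8, |A ∩ B| = 8; needs |A ∩ B| ≥ |A ∖ B| — true.
(b) row D: |A| = 6, |A ∩ B| = 0; needs |A ∩ B| > |A ∖ B| — false.
(c) row C: |A| = 5, |A ∩ B| = 5; needs |A ∩ B| / |A| ≤ 2/3 — false.
(d) row B: |A| = 5, |A ∩ B| = 0; needs |A ∩ B| / |A| ≥ 2/5 — false.

1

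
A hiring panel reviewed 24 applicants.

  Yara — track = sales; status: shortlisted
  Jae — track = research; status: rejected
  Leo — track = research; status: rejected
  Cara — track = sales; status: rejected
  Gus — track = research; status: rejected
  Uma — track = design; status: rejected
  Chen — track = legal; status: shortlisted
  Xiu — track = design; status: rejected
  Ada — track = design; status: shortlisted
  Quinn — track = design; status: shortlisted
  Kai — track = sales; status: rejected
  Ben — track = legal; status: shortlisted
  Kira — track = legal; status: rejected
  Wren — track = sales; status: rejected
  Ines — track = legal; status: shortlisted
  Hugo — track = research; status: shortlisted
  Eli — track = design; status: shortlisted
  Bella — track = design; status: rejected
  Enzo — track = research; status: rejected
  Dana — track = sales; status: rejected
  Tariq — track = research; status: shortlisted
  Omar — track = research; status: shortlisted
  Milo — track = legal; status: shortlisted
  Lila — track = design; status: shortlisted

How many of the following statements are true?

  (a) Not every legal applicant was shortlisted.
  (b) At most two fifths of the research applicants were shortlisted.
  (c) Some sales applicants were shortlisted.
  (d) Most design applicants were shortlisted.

3

(a) legal: |A| = 5, |A ∩ B| = 4; needs A ⊄ B (|A ∖ B| ≥ 1) — true.
(b) research: |A| = 7, |A ∩ B| = 3; needs |A ∩ B| / |A| ≤ 2/5 — false.
(c) sales: |A| = 5, |A ∩ B| = 1; needs A ∩ B ≠ ∅ (|A ∩ B| ≥ 1) — true.
(d) design: |A| = 7, |A ∩ B| = 4; needs |A ∩ B| > |A ∖ B| — true.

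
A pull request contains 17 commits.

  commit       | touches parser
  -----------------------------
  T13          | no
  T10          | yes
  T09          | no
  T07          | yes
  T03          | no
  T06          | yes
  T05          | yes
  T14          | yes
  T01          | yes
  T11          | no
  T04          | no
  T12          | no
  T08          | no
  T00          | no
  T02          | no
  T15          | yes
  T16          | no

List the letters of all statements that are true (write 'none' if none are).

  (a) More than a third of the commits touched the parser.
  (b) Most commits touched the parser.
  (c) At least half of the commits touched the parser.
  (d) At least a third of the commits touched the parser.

|A| = 17, |A ∩ B| = 7, |A ∖ B| = 10.
(a) |A ∩ B| / |A| > 1/3: holds.
(b) |A ∩ B| > |A ∖ B|: fails.
(c) |A ∩ B| ≥ |A ∖ B|: fails.
(d) |A ∩ B| / |A| ≥ 1/3: holds.

(a), (d)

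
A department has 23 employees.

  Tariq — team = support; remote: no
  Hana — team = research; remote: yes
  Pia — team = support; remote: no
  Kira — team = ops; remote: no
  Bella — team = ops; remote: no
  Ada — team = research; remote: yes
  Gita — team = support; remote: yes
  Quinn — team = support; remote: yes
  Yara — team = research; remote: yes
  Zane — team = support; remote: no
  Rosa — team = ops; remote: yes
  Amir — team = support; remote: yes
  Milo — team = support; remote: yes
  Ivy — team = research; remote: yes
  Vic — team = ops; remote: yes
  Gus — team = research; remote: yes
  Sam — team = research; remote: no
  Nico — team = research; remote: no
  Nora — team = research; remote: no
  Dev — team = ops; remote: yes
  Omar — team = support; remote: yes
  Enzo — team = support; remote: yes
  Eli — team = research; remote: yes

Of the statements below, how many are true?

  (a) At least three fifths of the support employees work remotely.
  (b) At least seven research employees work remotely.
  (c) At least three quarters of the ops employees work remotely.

1

(a) support: |A| = 9, |A ∩ B| = 6; needs |A ∩ B| / |A| ≥ 3/5 — true.
(b) research: |A| = 9, |A ∩ B| = 6; needs |A ∩ B| ≥ 7 — false.
(c) ops: |A| = 5, |A ∩ B| = 3; needs |A ∩ B| / |A| ≥ 3/4 — false.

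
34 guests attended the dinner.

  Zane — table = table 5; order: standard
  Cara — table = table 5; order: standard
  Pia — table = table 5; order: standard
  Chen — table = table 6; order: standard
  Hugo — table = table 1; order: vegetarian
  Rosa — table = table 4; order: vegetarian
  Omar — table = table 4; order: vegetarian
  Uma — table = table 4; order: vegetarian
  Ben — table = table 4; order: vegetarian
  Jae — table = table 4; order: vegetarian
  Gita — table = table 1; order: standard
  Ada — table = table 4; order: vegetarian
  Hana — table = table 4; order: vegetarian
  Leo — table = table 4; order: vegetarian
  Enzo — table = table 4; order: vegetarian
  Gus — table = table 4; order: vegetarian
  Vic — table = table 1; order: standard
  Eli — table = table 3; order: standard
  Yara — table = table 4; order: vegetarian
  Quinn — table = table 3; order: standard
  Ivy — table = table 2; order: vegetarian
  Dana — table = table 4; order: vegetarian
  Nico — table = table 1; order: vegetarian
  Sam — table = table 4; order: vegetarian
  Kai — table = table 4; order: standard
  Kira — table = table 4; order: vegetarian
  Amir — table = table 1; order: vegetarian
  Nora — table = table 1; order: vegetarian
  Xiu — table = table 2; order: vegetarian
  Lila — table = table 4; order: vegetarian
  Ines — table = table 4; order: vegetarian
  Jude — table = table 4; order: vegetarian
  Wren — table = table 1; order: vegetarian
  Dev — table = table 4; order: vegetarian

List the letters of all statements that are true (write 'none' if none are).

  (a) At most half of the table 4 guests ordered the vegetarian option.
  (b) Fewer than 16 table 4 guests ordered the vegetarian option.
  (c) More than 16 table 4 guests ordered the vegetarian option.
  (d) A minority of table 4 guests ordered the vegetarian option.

(c)

|A| = 19, |A ∩ B| = 18, |A ∖ B| = 1.
(a) |A ∩ B| ≤ |A ∖ B|: fails.
(b) |A ∩ B| < 16: fails.
(c) |A ∩ B| > 16: holds.
(d) |A ∩ B| < |A ∖ B|: fails.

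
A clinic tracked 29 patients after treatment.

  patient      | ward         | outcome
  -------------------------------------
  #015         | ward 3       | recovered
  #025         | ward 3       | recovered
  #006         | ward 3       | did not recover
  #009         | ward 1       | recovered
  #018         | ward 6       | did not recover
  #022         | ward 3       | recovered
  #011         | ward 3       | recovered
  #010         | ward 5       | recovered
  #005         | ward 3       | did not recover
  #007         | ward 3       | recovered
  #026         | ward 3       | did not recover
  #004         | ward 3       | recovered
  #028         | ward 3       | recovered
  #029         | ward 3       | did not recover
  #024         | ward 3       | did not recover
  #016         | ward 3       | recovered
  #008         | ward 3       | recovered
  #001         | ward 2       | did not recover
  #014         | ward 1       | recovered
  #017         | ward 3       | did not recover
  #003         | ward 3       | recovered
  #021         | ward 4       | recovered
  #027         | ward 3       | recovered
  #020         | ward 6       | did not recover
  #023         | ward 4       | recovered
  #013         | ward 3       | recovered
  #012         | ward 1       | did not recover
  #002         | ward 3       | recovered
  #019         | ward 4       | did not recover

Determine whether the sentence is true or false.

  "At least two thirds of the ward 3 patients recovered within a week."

True

The determiner here denotes the relation: |A ∩ B| / |A| ≥ 2/3.
|A| = 19, |A ∩ B| = 13, |A ∖ B| = 6.
|A ∩ B|/|A| = 13/19, so the statement is true.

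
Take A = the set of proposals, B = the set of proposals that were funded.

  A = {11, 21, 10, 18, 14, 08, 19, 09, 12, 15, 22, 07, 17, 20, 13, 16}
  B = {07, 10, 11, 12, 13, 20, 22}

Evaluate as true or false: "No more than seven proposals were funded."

The determiner here denotes the relation: |A ∩ B| ≤ 7.
|A| = 16, |A ∩ B| = 7, |A ∖ B| = 9.
|A ∩ B| = 7, so the statement is true.

True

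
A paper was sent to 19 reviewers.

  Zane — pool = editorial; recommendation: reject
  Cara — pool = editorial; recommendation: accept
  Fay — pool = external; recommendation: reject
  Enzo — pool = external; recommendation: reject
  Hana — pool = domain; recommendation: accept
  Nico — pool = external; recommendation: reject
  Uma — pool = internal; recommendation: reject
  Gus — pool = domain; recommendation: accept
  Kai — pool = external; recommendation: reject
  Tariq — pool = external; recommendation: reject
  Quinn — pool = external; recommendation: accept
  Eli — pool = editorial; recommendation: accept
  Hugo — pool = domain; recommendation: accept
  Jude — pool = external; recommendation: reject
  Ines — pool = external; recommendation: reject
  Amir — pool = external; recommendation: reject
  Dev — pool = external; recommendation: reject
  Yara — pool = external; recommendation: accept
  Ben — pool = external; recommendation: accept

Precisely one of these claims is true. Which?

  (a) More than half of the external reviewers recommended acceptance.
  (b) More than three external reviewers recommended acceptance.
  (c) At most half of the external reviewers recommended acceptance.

|A| = 12, |A ∩ B| = 3, |A ∖ B| = 9.
(a) requires |A ∩ B| > |A ∖ B|: false.
(b) requires |A ∩ B| > 3: false.
(c) requires |A ∩ B| ≤ |A ∖ B|: true.

(c)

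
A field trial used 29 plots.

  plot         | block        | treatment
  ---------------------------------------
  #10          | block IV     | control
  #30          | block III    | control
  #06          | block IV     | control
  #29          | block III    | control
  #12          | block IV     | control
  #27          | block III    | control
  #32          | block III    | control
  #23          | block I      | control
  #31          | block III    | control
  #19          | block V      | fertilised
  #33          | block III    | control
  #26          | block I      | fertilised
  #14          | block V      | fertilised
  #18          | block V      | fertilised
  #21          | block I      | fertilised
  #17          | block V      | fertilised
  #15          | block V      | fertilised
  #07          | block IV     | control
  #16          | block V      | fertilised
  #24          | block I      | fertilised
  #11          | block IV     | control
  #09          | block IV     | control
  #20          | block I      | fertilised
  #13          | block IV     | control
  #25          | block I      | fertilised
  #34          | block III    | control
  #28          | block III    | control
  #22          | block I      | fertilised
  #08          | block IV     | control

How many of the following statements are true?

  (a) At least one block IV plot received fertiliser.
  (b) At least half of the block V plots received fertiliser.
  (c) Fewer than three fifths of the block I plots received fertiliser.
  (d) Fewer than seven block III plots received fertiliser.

(a) block IV: |A| = 8, |A ∩ B| = 0; needs A ∩ B ≠ ∅ (|A ∩ B| ≥ 1) — false.
(b) block V: |A| = 6, |A ∩ B| = 6; needs |A ∩ B| ≥ |A ∖ B| — true.
(c) block I: |A| = 7, |A ∩ B| = 6; needs |A ∩ B| / |A| < 3/5 — false.
(d) block III: |A| = 8, |A ∩ B| = 0; needs |A ∩ B| < 7 — true.

2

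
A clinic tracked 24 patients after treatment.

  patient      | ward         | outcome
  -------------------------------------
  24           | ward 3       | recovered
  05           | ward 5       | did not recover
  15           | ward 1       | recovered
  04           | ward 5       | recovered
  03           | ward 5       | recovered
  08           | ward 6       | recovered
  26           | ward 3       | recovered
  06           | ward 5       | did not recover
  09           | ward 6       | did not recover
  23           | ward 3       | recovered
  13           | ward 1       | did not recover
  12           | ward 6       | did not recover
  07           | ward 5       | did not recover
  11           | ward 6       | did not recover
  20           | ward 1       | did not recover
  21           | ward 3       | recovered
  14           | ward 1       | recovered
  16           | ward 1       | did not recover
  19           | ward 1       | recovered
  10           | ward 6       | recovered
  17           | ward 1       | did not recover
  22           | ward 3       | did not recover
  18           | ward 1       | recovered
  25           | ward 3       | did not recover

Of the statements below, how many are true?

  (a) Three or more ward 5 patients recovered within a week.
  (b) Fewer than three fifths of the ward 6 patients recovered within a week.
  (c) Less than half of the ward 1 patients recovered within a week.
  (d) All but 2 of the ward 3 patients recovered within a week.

2

(a) ward 5: |A| = 5, |A ∩ B| = 2; needs |A ∩ B| ≥ 3 — false.
(b) ward 6: |A| = 5, |A ∩ B| = 2; needs |A ∩ B| / |A| < 3/5 — true.
(c) ward 1: |A| = 8, |A ∩ B| = 4; needs |A ∩ B| < |A ∖ B| — false.
(d) ward 3: |A| = 6, |A ∩ B| = 4; needs |A ∖ B| = 2 — true.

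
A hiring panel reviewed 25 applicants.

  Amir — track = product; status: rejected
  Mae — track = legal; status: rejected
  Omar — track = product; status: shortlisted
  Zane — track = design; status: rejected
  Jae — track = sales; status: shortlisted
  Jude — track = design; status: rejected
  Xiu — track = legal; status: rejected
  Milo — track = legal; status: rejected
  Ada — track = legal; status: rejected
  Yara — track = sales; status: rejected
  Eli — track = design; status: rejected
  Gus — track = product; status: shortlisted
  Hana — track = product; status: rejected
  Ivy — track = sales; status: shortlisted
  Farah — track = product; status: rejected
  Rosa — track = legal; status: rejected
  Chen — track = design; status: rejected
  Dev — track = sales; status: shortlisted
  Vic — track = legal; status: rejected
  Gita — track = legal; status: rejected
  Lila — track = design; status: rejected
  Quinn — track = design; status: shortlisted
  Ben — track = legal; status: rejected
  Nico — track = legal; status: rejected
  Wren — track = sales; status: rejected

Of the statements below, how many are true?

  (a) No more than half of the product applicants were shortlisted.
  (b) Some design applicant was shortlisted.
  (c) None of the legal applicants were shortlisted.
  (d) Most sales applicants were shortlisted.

(a) product: |A| = 5, |A ∩ B| = 2; needs |A ∩ B| ≤ |A ∖ B| — true.
(b) design: |A| = 6, |A ∩ B| = 1; needs A ∩ B ≠ ∅ (|A ∩ B| ≥ 1) — true.
(c) legal: |A| = 9, |A ∩ B| = 0; needs A ∩ B = ∅ (|A ∩ B| = 0) — true.
(d) sales: |A| = 5, |A ∩ B| = 3; needs |A ∩ B| > |A ∖ B| — true.

4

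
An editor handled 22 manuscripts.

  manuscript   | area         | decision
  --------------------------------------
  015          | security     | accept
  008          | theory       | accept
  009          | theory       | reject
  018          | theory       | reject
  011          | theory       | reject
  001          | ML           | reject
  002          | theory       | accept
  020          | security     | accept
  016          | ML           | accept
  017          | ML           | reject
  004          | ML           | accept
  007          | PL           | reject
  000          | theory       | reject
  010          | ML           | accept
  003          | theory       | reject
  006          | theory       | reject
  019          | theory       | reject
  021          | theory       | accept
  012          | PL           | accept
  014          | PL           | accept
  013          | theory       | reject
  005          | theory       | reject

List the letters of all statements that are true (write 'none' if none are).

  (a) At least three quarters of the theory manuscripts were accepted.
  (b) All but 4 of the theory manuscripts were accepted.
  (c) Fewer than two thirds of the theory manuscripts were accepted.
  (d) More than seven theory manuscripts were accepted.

(c)

|A| = 12, |A ∩ B| = 3, |A ∖ B| = 9.
(a) |A ∩ B| / |A| ≥ 3/4: fails.
(b) |A ∖ B| = 4: fails.
(c) |A ∩ B| / |A| < 2/3: holds.
(d) |A ∩ B| > 7: fails.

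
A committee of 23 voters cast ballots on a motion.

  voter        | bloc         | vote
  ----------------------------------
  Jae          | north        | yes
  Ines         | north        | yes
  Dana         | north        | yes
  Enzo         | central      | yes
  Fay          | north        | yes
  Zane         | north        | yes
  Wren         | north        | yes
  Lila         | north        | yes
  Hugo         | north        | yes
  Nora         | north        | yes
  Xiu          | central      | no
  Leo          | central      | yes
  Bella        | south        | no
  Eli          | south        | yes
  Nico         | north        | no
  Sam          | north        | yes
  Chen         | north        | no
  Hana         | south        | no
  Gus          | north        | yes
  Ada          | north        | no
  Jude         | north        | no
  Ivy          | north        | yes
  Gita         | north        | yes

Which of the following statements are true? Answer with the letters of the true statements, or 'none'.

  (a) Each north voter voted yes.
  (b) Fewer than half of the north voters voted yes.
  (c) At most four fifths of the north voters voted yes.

|A| = 17, |A ∩ B| = 13, |A ∖ B| = 4.
(a) A ⊆ B, i.e. every element of A is in B (|A ∖ B| = 0): fails.
(b) |A ∩ B| < |A ∖ B|: fails.
(c) |A ∩ B| / |A| ≤ 4/5: holds.

(c)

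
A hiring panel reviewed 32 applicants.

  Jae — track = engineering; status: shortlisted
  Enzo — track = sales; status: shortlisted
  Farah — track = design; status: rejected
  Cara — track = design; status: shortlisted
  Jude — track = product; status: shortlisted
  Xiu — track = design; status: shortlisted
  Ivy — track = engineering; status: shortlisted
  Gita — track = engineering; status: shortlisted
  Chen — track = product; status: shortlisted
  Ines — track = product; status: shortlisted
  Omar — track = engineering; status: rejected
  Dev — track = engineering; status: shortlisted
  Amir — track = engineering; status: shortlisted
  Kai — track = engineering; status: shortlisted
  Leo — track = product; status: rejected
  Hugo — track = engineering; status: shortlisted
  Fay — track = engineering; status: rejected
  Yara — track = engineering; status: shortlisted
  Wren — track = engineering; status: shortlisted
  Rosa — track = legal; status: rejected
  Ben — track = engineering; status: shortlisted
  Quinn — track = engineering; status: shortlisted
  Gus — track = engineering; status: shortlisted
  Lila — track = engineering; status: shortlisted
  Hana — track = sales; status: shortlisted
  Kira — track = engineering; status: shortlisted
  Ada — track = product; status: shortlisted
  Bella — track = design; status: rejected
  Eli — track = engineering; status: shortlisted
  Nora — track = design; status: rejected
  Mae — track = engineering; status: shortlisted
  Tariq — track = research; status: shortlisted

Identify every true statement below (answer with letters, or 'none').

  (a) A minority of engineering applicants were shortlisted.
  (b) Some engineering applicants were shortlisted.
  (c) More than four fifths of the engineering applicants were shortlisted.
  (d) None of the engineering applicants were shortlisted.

(b), (c)

|A| = 18, |A ∩ B| = 16, |A ∖ B| = 2.
(a) |A ∩ B| < |A ∖ B|: fails.
(b) A ∩ B ≠ ∅ (|A ∩ B| ≥ 1): holds.
(c) |A ∩ B| / |A| > 4/5: holds.
(d) A ∩ B = ∅ (|A ∩ B| = 0): fails.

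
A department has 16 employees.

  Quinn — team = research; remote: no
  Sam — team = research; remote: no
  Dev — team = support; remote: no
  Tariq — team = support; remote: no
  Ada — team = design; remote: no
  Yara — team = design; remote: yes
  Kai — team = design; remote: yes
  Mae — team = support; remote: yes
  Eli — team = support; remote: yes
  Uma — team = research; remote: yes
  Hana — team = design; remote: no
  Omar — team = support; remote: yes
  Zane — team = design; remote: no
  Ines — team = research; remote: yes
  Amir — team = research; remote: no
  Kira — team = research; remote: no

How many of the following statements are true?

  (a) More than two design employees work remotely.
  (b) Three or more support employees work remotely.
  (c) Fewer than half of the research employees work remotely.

(a) design: |A| = 5, |A ∩ B| = 2; needs |A ∩ B| > 2 — false.
(b) support: |A| = 5, |A ∩ B| = 3; needs |A ∩ B| ≥ 3 — true.
(c) research: |A| = 6, |A ∩ B| = 2; needs |A ∩ B| < |A ∖ B| — true.

2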